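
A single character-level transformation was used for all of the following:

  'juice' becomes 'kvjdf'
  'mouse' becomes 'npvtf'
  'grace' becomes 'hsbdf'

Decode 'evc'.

dub

Every letter moves 1 place later in the alphabet, wrapping around z→a.
Undoing it on evc: e−1=d, v−1=u, c−1=b.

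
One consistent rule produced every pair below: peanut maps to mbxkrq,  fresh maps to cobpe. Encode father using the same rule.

cxqebo

Compare letters: p→m is +23, e→b is +23, a→x is +23 — a constant shift. Every letter moves 23 places later in the alphabet, wrapping around z→a.
For father: f+23=c, a+23=x, t+23=q, h+23=e, e+23=b, r+23=o.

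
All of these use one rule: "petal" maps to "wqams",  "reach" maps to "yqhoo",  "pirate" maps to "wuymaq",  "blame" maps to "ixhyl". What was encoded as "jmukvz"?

canyon

Shifts by position in petal: pos 0: p→w (+7), pos 1: e→q (+12), pos 2: t→a (+7), pos 3: a→m (+12) — repeating every 2. The shifts repeat in a cycle of length 2: positions 0,1,… shift by +7, +12, then the pattern repeats.
Reversing it on jmukvz: j−7=c, m−12=a, u−7=n, k−12=y, v−7=o, z−12=n.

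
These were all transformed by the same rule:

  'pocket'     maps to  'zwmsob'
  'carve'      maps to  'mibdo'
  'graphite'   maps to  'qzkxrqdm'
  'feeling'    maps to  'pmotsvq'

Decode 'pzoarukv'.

freshman

Shifts by position in pocket: pos 0: p→z (+10), pos 1: o→w (+8), pos 2: c→m (+10), pos 3: k→s (+8) — repeating every 2. The shifts repeat in a cycle of length 2: positions 0,1,… shift by +10, +8, then the pattern repeats.
Decoding pzoarukv: p−10=f, z−8=r, o−10=e, a−8=s, r−10=h, u−8=m, k−10=a, v−8=n.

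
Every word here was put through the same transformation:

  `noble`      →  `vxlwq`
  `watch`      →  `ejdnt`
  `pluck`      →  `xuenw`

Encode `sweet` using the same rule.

afopf

Letter i (0-indexed) is shifted by i+8, so successive shifts are 8, 9, 10, ….
For sweet: s+8=a, w+9=f, e+10=o, e+11=p, t+12=f.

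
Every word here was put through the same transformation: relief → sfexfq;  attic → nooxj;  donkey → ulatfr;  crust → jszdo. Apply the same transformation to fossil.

r(17)→s(18) and e(4)→f(5) fit y≡11x+13 (mod 26); the inverse of 11 mod 26 is 19. Each letter's alphabet position (a=0..z=25) is mapped through 11·x+13 mod 26 — an affine cipher.
On fossil: f(5)→11·5+13≡16=q; o(14)→11·14+13≡11=l; s(18)→11·18+13≡3=d; s(18)→11·18+13≡3=d; i(8)→11·8+13≡23=x; l(11)→11·11+13≡4=e (all mod 26).

qlddxe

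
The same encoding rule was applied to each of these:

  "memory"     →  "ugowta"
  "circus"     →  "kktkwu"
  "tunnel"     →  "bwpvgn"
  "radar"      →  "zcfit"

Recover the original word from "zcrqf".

Shifts by position in memory: pos 0: m→u (+8), pos 1: e→g (+2), pos 2: m→o (+2), pos 3: o→w (+8), pos 4: r→t (+2), pos 5: y→a (+2) — repeating every 3. A repeating key of period 3 is used — shifts +8, +2, +2 over and over.
Decoding zcrqf: z−8=r, c−2=a, r−2=p, q−8=i, f−2=d.

rapid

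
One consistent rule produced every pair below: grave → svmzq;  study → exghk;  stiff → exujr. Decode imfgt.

The shifts repeat in a cycle of length 2: positions 0,1,… shift by +12, +4, then the pattern repeats.
Undoing it on imfgt: i−12=w, m−4=i, f−12=t, g−4=c, t−12=h.

witch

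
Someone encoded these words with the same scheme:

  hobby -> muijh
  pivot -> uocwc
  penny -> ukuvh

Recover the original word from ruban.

mouse

In hobby: h→m is +5, o→u is +6, b→i is +7, b→j is +8 — the shift increases by 1 each position. Letter i (0-indexed) is shifted by i+5, so successive shifts are 5, 6, 7, ….
Undoing it on ruban: r−5=m, u−6=o, b−7=u, a−8=s, n−9=e.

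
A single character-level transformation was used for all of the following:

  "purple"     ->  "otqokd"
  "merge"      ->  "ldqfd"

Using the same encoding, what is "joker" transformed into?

Compare letters: p→o is +25, u→t is +25, r→q is +25 — a constant shift. Every letter moves 25 places later in the alphabet, wrapping around z→a.
Applying it to joker: j+25=i, o+25=n, k+25=j, e+25=d, r+25=q.

injdq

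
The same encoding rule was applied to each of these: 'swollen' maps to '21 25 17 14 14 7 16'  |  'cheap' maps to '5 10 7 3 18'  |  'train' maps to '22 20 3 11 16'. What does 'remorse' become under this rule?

20 7 15 17 20 21 7

s is letter #19 and maps to 21: an offset of 2. Letters become their 1-based position plus 2 (so a→3, b→4, …).
Applying it to remorse: r=18→20, e=5→7, m=13→15, o=15→17, r=18→20, s=19→21, e=5→7.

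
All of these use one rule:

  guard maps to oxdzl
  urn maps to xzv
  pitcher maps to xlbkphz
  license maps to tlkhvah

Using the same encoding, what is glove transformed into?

The shift depends on letter class: consonant g→o is +8, but vowel u→x is +3. Two shifts are in play — +3 for a/e/i/o/u, +8 for every other letter.
On glove: g(cons)+8=o, l(cons)+8=t, o(vowel)+3=r, v(cons)+8=d, e(vowel)+3=h.

otrdh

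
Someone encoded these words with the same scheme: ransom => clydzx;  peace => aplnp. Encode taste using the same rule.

eldep

Every letter moves 11 places later in the alphabet, wrapping around z→a.
Applying it to taste: t+11=e, a+11=l, s+11=d, t+11=e, e+11=p.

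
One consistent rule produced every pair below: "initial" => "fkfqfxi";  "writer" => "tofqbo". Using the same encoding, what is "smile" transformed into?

Compare letters: i→f is +23, n→k is +23, i→f is +23 — a constant shift. Every letter moves 23 places later in the alphabet, wrapping around z→a.
For smile: s+23=p, m+23=j, i+23=f, l+23=i, e+23=b.

pjfib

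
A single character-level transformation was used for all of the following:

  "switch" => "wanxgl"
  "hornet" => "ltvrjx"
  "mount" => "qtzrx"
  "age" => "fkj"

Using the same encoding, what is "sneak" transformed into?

wrjfo

The rule splits by letter class: vowels +5, consonants +4.
For sneak: s(cons)+4=w, n(cons)+4=r, e(vowel)+5=j, a(vowel)+5=f, k(cons)+4=o.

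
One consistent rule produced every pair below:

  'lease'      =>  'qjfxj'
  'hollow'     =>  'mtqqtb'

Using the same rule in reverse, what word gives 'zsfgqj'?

unable

Each letter is shifted forward by 5 in the alphabet (a Caesar shift of +5).
Undoing it on zsfgqj: z−5=u, s−5=n, f−5=a, g−5=b, q−5=l, j−5=e.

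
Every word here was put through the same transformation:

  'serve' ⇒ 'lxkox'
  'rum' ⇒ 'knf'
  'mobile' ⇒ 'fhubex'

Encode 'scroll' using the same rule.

lvkhee

Every letter moves 19 places later in the alphabet, wrapping around z→a.
Applying it to scroll: s+19=l, c+19=v, r+19=k, o+19=h, l+19=e, l+19=e.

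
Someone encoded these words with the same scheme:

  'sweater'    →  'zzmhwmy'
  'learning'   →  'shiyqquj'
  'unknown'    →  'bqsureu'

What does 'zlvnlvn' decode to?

Shifts by position in sweater: pos 0: s→z (+7), pos 1: w→z (+3), pos 2: e→m (+8), pos 3: a→h (+7), pos 4: t→w (+3), pos 5: e→m (+8) — repeating every 3. It's a Vigenère-style cipher with numeric key [7,3,8]: position i shifts by key[i mod 3].
Undoing it on zlvnlvn: z−7=s, l−3=i, v−8=n, n−7=g, l−3=i, v−8=n, n−7=g.

singing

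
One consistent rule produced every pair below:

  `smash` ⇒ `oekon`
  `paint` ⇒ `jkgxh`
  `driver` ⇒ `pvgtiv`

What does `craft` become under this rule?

s(18)→o(14) and m(12)→e(4) fit y≡19x+10 (mod 26); the inverse of 19 mod 26 is 11. This is an affine cipher: with a=0,…,z=25, each position x becomes (19x+10) mod 26.
Applying it to craft: c(2)→19·2+10≡22=w; r(17)→19·17+10≡21=v; a(0)→19·0+10≡10=k; f(5)→19·5+10≡1=b; t(19)→19·19+10≡7=h (all mod 26).

wvkbh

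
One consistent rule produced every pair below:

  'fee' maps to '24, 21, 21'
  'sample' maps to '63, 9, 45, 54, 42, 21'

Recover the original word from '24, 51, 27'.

fog

f(#6)→24 and e(#5)→21: differences scale by 3, so n = 3·pos + 6. With a=1..z=26, the number is 3·pos + 6.
Undoing it on 24, 51, 27: 24→(24−6)÷3=6=f, 51→(51−6)÷3=15=o, 27→(27−6)÷3=7=g.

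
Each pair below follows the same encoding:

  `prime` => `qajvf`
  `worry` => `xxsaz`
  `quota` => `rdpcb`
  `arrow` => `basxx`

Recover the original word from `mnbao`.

Shifts by position in prime: pos 0: p→q (+1), pos 1: r→a (+9), pos 2: i→j (+1), pos 3: m→v (+9) — repeating every 2. The shifts repeat in a cycle of length 2: positions 0,1,… shift by +1, +9, then the pattern repeats.
Undoing it on mnbao: m−1=l, n−9=e, b−1=a, a−9=r, o−1=n.

learn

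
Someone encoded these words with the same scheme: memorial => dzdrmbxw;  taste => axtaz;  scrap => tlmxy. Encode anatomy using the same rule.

m(12)→d(3) and e(4)→z(25) fit y≡7x+23 (mod 26); the inverse of 7 mod 26 is 15. Each letter's alphabet position (a=0..z=25) is mapped through 7·x+23 mod 26 — an affine cipher.
On anatomy: a(0)→7·0+23≡23=x; n(13)→7·13+23≡10=k; a(0)→7·0+23≡23=x; t(19)→7·19+23≡0=a; o(14)→7·14+23≡17=r; m(12)→7·12+23≡3=d; y(24)→7·24+23≡9=j (all mod 26).

xkxardj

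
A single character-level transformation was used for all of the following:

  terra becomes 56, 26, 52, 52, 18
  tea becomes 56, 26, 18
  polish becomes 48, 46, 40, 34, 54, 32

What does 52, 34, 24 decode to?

rid

The formula is n = 2×(alphabet index, a=1) + 16.
Undoing it on 52, 34, 24: 52→(52−16)÷2=18=r, 34→(34−16)÷2=9=i, 24→(24−16)÷2=4=d.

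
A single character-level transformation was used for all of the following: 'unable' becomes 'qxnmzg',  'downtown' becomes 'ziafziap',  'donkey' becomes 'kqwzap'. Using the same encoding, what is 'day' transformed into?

kmp

Two steps: reverse the string, then apply a Caesar shift of +12.
On day: reverse → yad; then shift: y+12=k, a+12=m, d+12=p.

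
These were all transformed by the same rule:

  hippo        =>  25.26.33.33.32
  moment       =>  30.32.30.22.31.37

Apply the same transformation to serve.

36.22.35.39.22

The number is (letter's place in the alphabet, a=1) + 17.
Applying it to serve: s=19→36, e=5→22, r=18→35, v=22→39, e=5→22.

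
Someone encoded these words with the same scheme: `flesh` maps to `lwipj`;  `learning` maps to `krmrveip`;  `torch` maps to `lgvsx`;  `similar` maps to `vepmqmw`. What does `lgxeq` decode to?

The output letters match the input read backwards, each shifted +4: flesh reversed is hself. The word is reversed, then every letter is shifted forward by 4.
Decoding lgxeq: shift back: l−4=h, g−4=c, x−4=t, e−4=a, q−4=m → hctam; then reverse → match.

match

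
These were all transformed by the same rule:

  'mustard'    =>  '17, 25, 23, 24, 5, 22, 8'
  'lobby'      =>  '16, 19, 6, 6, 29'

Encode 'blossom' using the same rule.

6, 16, 19, 23, 23, 19, 17

m is letter #13 and maps to 17: an offset of 4. Letters become their 1-based position plus 4 (so a→5, b→6, …).
On blossom: b=2→6, l=12→16, o=15→19, s=19→23, s=19→23, o=15→19, m=13→17.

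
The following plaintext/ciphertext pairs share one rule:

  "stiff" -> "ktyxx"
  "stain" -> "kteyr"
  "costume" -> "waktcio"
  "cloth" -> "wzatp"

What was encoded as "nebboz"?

s(18)→k(10) and t(19)→t(19) fit y≡9x+4 (mod 26); the inverse of 9 mod 26 is 3. Treating letters as 0–25, the rule is x ↦ 9x + 4 (mod 26).
Reversing it on nebboz: n(13)→3·(13−4)≡1=b; e(4)→3·(4−4)≡0=a; b(1)→3·(1−4)≡17=r; b(1)→3·(1−4)≡17=r; o(14)→3·(14−4)≡4=e; z(25)→3·(25−4)≡11=l (all mod 26).

barrel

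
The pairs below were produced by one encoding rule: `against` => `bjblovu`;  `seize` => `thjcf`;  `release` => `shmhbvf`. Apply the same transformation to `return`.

Shifts by position in against: pos 0: a→b (+1), pos 1: g→j (+3), pos 2: a→b (+1), pos 3: i→l (+3) — repeating every 2. It's a Vigenère-style cipher with numeric key [1,3]: position i shifts by key[i mod 2].
For return: r+1=s, e+3=h, t+1=u, u+3=x, r+1=s, n+3=q.

shuxsq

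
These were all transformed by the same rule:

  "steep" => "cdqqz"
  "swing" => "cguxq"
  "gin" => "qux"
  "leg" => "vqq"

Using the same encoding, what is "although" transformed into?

mvdragqr

Vowels shift forward by 12 and consonants shift forward by 10.
Applying it to although: a(vowel)+12=m, l(cons)+10=v, t(cons)+10=d, h(cons)+10=r, o(vowel)+12=a, u(vowel)+12=g, g(cons)+10=q, h(cons)+10=r.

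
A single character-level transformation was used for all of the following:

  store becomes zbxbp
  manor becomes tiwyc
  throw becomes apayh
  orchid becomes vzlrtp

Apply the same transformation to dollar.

In store: s→z is +7, t→b is +8, o→x is +9, r→b is +10 — the shift increases by 1 each position. The shift increases by 1 at each position, starting from +7: 7, 8, 9, ….
For dollar: d+7=k, o+8=w, l+9=u, l+10=v, a+11=l, r+12=d.

kwuvld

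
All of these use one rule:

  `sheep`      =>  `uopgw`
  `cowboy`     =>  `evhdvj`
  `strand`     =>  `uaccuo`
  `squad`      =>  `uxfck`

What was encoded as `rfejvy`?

python

Shifts by position in sheep: pos 0: s→u (+2), pos 1: h→o (+7), pos 2: e→p (+11), pos 3: e→g (+2), pos 4: p→w (+7) — repeating every 3. It's a Vigenère-style cipher with numeric key [2,7,11]: position i shifts by key[i mod 3].
Decoding rfejvy: r−2=p, f−7=y, e−11=t, j−2=h, v−7=o, y−11=n.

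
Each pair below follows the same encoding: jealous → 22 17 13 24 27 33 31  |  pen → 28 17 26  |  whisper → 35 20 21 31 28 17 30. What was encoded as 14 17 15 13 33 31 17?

because

j is letter #10 and maps to 22: an offset of 12. Letters become their 1-based position plus 12 (so a→13, b→14, …).
Reversing it on 14 17 15 13 33 31 17: 14→(14−12)÷1=2=b, 17→(17−12)÷1=5=e, 15→(15−12)÷1=3=c, 13→(13−12)÷1=1=a, 33→(33−12)÷1=21=u, 31→(31−12)÷1=19=s, 17→(17−12)÷1=5=e.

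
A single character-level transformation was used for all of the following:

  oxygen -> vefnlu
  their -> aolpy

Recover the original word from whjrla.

packet

Compare letters: o→v is +7, x→e is +7, y→f is +7 — a constant shift. Each letter is shifted forward by 7 in the alphabet (a Caesar shift of +7).
Reversing it on whjrla: w−7=p, h−7=a, j−7=c, r−7=k, l−7=e, a−7=t.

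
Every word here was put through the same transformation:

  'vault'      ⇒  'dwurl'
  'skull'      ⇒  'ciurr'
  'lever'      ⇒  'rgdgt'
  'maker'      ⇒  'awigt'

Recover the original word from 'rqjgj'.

linen

v(21)→d(3) and a(0)→w(22) fit y≡9x+22 (mod 26); the inverse of 9 mod 26 is 3. Treating letters as 0–25, the rule is x ↦ 9x + 22 (mod 26).
Undoing it on rqjgj: r(17)→3·(17−22)≡11=l; q(16)→3·(16−22)≡8=i; j(9)→3·(9−22)≡13=n; g(6)→3·(6−22)≡4=e; j(9)→3·(9−22)≡13=n (all mod 26).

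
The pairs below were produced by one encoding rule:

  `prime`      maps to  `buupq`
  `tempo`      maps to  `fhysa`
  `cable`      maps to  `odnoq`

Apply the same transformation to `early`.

Shifts by position in prime: pos 0: p→b (+12), pos 1: r→u (+3), pos 2: i→u (+12), pos 3: m→p (+3) — repeating every 2. The shifts repeat in a cycle of length 2: positions 0,1,… shift by +12, +3, then the pattern repeats.
For early: e+12=q, a+3=d, r+12=d, l+3=o, y+12=k.

qddok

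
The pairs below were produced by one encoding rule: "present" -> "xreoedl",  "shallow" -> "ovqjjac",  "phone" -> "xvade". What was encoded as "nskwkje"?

This is an affine cipher: with a=0,…,z=25, each position x becomes (23x+16) mod 26.
Reversing it on nskwkje: n(13)→17·(13−16)≡1=b; s(18)→17·(18−16)≡8=i; k(10)→17·(10−16)≡2=c; w(22)→17·(22−16)≡24=y; k(10)→17·(10−16)≡2=c; j(9)→17·(9−16)≡11=l; e(4)→17·(4−16)≡4=e (all mod 26).

bicycle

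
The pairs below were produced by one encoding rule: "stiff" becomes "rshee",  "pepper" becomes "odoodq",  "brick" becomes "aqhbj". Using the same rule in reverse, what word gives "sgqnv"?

throw

Compare letters: s→r is +25, t→s is +25, i→h is +25 — a constant shift. This is a Caesar cipher with shift 25.
Undoing it on sgqnv: s−25=t, g−25=h, q−25=r, n−25=o, v−25=w.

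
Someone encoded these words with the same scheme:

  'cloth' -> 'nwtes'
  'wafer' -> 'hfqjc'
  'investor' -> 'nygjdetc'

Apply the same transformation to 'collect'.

Vowels shift forward by 5 and consonants shift forward by 11.
For collect: c(cons)+11=n, o(vowel)+5=t, l(cons)+11=w, l(cons)+11=w, e(vowel)+5=j, c(cons)+11=n, t(cons)+11=e.

ntwwjne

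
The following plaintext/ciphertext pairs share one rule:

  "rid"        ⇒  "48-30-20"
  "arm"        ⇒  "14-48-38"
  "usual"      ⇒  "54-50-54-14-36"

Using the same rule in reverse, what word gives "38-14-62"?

r(#18)→48 and i(#9)→30: differences scale by 2, so n = 2·pos + 12. With a=1..z=26, the number is 2·pos + 12.
Undoing it on 38-14-62: 38→(38−12)÷2=13=m, 14→(14−12)÷2=1=a, 62→(62−12)÷2=25=y.

may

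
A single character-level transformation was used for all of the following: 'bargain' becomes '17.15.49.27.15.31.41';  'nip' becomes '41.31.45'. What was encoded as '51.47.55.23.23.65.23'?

b(#2)→17 and a(#1)→15: differences scale by 2, so n = 2·pos + 13. Each letter becomes 2×(its alphabet position, a=1..z=26) + 13.
Decoding 51.47.55.23.23.65.23: 51→(51−13)÷2=19=s, 47→(47−13)÷2=17=q, 55→(55−13)÷2=21=u, 23→(23−13)÷2=5=e, 23→(23−13)÷2=5=e, 65→(65−13)÷2=26=z, 23→(23−13)÷2=5=e.

squeeze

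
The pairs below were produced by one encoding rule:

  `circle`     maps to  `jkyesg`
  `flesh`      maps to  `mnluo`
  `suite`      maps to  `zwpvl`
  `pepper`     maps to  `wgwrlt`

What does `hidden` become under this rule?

Shifts by position in circle: pos 0: c→j (+7), pos 1: i→k (+2), pos 2: r→y (+7), pos 3: c→e (+2) — repeating every 2. The shifts repeat in a cycle of length 2: positions 0,1,… shift by +7, +2, then the pattern repeats.
Applying it to hidden: h+7=o, i+2=k, d+7=k, d+2=f, e+7=l, n+2=p.

okkflp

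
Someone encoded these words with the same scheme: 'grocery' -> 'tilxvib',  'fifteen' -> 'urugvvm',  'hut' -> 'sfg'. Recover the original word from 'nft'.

Each pair mirrors across the alphabet (g↔t, r↔i, o↔l): positions sum to 25. Letters are reflected about the middle of the alphabet (position → 25−position): Atbash.
Undoing it on nft: n↔m, f↔u, t↔g.

mug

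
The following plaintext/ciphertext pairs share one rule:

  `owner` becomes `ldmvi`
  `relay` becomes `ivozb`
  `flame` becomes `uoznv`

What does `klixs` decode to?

porch

This is the alphabet-reversal cipher (Atbash): a becomes z, b becomes y, etc.
Decoding klixs: k↔p, l↔o, i↔r, x↔c, s↔h.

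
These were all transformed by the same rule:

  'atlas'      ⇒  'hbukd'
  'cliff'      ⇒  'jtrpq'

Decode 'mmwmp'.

In atlas: a→h is +7, t→b is +8, l→u is +9, a→k is +10 — the shift increases by 1 each position. Each letter shifts forward by (position + 7), i.e. 7, 8, 9, … — the shift grows by one for each successive letter.
Undoing it on mmwmp: m−7=f, m−8=e, w−9=n, m−10=c, p−11=e.

fence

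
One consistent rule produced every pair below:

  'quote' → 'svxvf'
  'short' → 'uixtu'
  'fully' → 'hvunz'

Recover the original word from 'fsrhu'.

The shifts repeat in a cycle of length 3: positions 0,1,… shift by +2, +1, +9, then the pattern repeats.
Reversing it on fsrhu: f−2=d, s−1=r, r−9=i, h−2=f, u−1=t.

drift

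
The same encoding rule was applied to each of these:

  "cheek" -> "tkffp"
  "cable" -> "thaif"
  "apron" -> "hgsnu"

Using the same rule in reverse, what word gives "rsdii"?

grill

c(2)→t(19) and h(7)→k(10) fit y≡19x+7 (mod 26); the inverse of 19 mod 26 is 11. This is an affine cipher: with a=0,…,z=25, each position x becomes (19x+7) mod 26.
Undoing it on rsdii: r(17)→11·(17−7)≡6=g; s(18)→11·(18−7)≡17=r; d(3)→11·(3−7)≡8=i; i(8)→11·(8−7)≡11=l; i(8)→11·(8−7)≡11=l (all mod 26).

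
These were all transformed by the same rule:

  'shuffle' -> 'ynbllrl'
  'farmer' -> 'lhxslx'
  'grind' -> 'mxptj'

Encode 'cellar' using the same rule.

ilrrhx

Vowels shift forward by 7 and consonants shift forward by 6.
For cellar: c(cons)+6=i, e(vowel)+7=l, l(cons)+6=r, l(cons)+6=r, a(vowel)+7=h, r(cons)+6=x.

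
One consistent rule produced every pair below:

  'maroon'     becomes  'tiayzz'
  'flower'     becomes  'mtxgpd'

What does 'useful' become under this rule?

banpfx

In maroon: m→t is +7, a→i is +8, r→a is +9, o→y is +10 — the shift increases by 1 each position. Each letter shifts forward by (position + 7), i.e. 7, 8, 9, … — the shift grows by one for each successive letter.
On useful: u+7=b, s+8=a, e+9=n, f+10=p, u+11=f, l+12=x.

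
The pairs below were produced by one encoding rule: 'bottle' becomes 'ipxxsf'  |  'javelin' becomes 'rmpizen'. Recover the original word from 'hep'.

lad

The word is reversed, then every letter is shifted forward by 4.
Decoding hep: shift back: h−4=d, e−4=a, p−4=l → dal; then reverse → lad.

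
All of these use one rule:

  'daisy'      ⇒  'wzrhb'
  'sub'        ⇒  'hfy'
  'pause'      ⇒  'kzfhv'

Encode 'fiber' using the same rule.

Each pair mirrors across the alphabet (d↔w, a↔z, i↔r): positions sum to 25. This is the alphabet-reversal cipher (Atbash): a becomes z, b becomes y, etc.
On fiber: f↔u, i↔r, b↔y, e↔v, r↔i.

uryvi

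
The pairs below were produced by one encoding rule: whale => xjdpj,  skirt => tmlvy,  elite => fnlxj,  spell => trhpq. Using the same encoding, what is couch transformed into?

In whale: w→x is +1, h→j is +2, a→d is +3, l→p is +4 — the shift increases by 1 each position. Each letter shifts forward by (position + 1), i.e. 1, 2, 3, … — the shift grows by one for each successive letter.
For couch: c+1=d, o+2=q, u+3=x, c+4=g, h+5=m.

dqxgm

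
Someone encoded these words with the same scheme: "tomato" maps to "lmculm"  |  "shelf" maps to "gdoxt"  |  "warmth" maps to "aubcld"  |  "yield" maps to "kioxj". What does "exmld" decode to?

cloth

t(19)→l(11) and o(14)→m(12) fit y≡5x+20 (mod 26); the inverse of 5 mod 26 is 21. This is an affine cipher: with a=0,…,z=25, each position x becomes (5x+20) mod 26.
Decoding exmld: e(4)→21·(4−20)≡2=c; x(23)→21·(23−20)≡11=l; m(12)→21·(12−20)≡14=o; l(11)→21·(11−20)≡19=t; d(3)→21·(3−20)≡7=h (all mod 26).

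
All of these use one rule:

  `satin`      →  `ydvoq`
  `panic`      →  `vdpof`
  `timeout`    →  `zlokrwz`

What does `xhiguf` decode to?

Shifts by position in satin: pos 0: s→y (+6), pos 1: a→d (+3), pos 2: t→v (+2), pos 3: i→o (+6), pos 4: n→q (+3) — repeating every 3. It's a Vigenère-style cipher with numeric key [6,3,2]: position i shifts by key[i mod 3].
Decoding xhiguf: x−6=r, h−3=e, i−2=g, g−6=a, u−3=r, f−2=d.

regard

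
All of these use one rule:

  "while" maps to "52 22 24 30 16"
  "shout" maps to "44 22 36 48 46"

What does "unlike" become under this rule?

w(#23)→52 and h(#8)→22: differences scale by 2, so n = 2·pos + 6. With a=1..z=26, the number is 2·pos + 6.
Applying it to unlike: u=21→48, n=14→34, l=12→30, i=9→24, k=11→28, e=5→16.

48 34 30 24 28 16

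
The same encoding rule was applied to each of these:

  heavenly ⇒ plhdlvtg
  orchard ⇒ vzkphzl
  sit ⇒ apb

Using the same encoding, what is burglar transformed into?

jbzothz

The rule splits by letter class: vowels +7, consonants +8.
For burglar: b(cons)+8=j, u(vowel)+7=b, r(cons)+8=z, g(cons)+8=o, l(cons)+8=t, a(vowel)+7=h, r(cons)+8=z.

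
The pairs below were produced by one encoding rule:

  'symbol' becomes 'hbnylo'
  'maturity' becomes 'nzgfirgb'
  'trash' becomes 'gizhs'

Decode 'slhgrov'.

Each pair mirrors across the alphabet (s↔h, y↔b, m↔n): positions sum to 25. This is the alphabet-reversal cipher (Atbash): a becomes z, b becomes y, etc.
Reversing it on slhgrov: s↔h, l↔o, h↔s, g↔t, r↔i, o↔l, v↔e.

hostile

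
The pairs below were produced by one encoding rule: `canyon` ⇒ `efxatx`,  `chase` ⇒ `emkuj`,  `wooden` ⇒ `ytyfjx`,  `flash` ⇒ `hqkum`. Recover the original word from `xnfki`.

vivid

Shifts by position in canyon: pos 0: c→e (+2), pos 1: a→f (+5), pos 2: n→x (+10), pos 3: y→a (+2), pos 4: o→t (+5), pos 5: n→x (+10) — repeating every 3. A repeating key of period 3 is used — shifts +2, +5, +10 over and over.
Undoing it on xnfki: x−2=v, n−5=i, f−10=v, k−2=i, i−5=d.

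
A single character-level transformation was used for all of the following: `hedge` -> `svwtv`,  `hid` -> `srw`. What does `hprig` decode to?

skirt

Each pair mirrors across the alphabet (h↔s, e↔v, d↔w): positions sum to 25. Letters are reflected about the middle of the alphabet (position → 25−position): Atbash.
Undoing it on hprig: h↔s, p↔k, r↔i, i↔r, g↔t.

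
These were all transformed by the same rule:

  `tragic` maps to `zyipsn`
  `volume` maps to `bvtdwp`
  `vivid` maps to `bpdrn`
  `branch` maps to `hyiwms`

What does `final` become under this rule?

In tragic: t→z is +6, r→y is +7, a→i is +8, g→p is +9 — the shift increases by 1 each position. The shift increases by 1 at each position, starting from +6: 6, 7, 8, ….
Applying it to final: f+6=l, i+7=p, n+8=v, a+9=j, l+10=v.

lpvjv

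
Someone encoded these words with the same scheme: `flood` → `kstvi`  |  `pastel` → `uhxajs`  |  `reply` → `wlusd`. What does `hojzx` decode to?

chess

It's a Vigenère-style cipher with numeric key [5,7]: position i shifts by key[i mod 2].
Decoding hojzx: h−5=c, o−7=h, j−5=e, z−7=s, x−5=s.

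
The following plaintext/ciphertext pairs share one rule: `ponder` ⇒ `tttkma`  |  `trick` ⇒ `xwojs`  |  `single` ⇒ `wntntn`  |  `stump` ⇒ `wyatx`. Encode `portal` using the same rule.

In ponder: p→t is +4, o→t is +5, n→t is +6, d→k is +7 — the shift increases by 1 each position. The shift increases by 1 at each position, starting from +4: 4, 5, 6, ….
For portal: p+4=t, o+5=t, r+6=x, t+7=a, a+8=i, l+9=u.

ttxaiu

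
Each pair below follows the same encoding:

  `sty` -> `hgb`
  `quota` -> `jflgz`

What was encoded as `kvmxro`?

pencil

Each pair mirrors across the alphabet (s↔h, t↔g, y↔b): positions sum to 25. Each letter is replaced by its mirror in the alphabet: a↔z, b↔y, c↔x, and so on (the Atbash cipher).
Undoing it on kvmxro: k↔p, v↔e, m↔n, x↔c, r↔i, o↔l.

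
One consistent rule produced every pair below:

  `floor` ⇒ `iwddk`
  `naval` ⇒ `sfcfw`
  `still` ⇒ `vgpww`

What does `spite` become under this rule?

vopgx

f(5)→i(8) and l(11)→w(22) fit y≡11x+5 (mod 26); the inverse of 11 mod 26 is 19. This is an affine cipher: with a=0,…,z=25, each position x becomes (11x+5) mod 26.
On spite: s(18)→11·18+5≡21=v; p(15)→11·15+5≡14=o; i(8)→11·8+5≡15=p; t(19)→11·19+5≡6=g; e(4)→11·4+5≡23=x (all mod 26).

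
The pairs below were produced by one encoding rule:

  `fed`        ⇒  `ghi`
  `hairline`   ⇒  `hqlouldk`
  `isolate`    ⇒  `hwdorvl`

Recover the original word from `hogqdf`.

candle

The output letters match the input read backwards, each shifted +3: fed reversed is def. Two steps: reverse the string, then apply a Caesar shift of +3.
Decoding hogqdf: shift back: h−3=e, o−3=l, g−3=d, q−3=n, d−3=a, f−3=c → eldnac; then reverse → candle.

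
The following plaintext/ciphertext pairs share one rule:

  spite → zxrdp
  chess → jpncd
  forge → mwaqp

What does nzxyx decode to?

In spite: s→z is +7, p→x is +8, i→r is +9, t→d is +10 — the shift increases by 1 each position. Letter i (0-indexed) is shifted by i+7, so successive shifts are 7, 8, 9, ….
Undoing it on nzxyx: n−7=g, z−8=r, x−9=o, y−10=o, x−11=m.

groom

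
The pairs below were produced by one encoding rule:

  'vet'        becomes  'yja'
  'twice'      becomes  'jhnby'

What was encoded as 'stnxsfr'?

The output letters match the input read backwards, each shifted +5: vet reversed is tev. The word is reversed, then every letter is shifted forward by 5.
Undoing it on stnxsfr: shift back: s−5=n, t−5=o, n−5=i, x−5=s, s−5=n, f−5=a, r−5=m → noisnam; then reverse → mansion.

mansion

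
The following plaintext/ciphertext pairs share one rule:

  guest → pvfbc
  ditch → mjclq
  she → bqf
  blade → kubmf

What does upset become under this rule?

vybfc

The shift depends on letter class: consonant g→p is +9, but vowel u→v is +1. Vowels shift forward by 1 and consonants shift forward by 9.
Applying it to upset: u(vowel)+1=v, p(cons)+9=y, s(cons)+9=b, e(vowel)+1=f, t(cons)+9=c.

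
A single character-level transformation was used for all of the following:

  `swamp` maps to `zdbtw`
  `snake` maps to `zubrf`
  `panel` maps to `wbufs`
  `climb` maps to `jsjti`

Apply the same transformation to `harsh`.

The shift depends on letter class: consonant s→z is +7, but vowel a→b is +1. The rule splits by letter class: vowels +1, consonants +7.
For harsh: h(cons)+7=o, a(vowel)+1=b, r(cons)+7=y, s(cons)+7=z, h(cons)+7=o.

obyzo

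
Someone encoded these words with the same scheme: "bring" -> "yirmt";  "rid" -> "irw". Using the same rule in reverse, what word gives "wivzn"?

dream

Each pair mirrors across the alphabet (b↔y, r↔i, i↔r): positions sum to 25. Each letter is replaced by its mirror in the alphabet: a↔z, b↔y, c↔x, and so on (the Atbash cipher).
Decoding wivzn: w↔d, i↔r, v↔e, z↔a, n↔m.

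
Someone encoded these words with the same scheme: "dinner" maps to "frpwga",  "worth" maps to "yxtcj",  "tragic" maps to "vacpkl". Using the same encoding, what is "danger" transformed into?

Shifts by position in dinner: pos 0: d→f (+2), pos 1: i→r (+9), pos 2: n→p (+2), pos 3: n→w (+9) — repeating every 2. A repeating key of period 2 is used — shifts +2, +9 over and over.
For danger: d+2=f, a+9=j, n+2=p, g+9=p, e+2=g, r+9=a.

fjppga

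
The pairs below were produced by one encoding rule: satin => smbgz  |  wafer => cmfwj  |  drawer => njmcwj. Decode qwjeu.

mercy

s(18)→s(18) and a(0)→m(12) fit y≡9x+12 (mod 26); the inverse of 9 mod 26 is 3. Treating letters as 0–25, the rule is x ↦ 9x + 12 (mod 26).
Undoing it on qwjeu: q(16)→3·(16−12)≡12=m; w(22)→3·(22−12)≡4=e; j(9)→3·(9−12)≡17=r; e(4)→3·(4−12)≡2=c; u(20)→3·(20−12)≡24=y (all mod 26).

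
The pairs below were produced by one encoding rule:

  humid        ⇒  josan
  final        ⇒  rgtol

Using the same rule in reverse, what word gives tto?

The output letters match the input read backwards, each shifted +6: humid reversed is dimuh. Two steps: reverse the string, then apply a Caesar shift of +6.
Undoing it on tto: shift back: t−6=n, t−6=n, o−6=i → nni; then reverse → inn.

inn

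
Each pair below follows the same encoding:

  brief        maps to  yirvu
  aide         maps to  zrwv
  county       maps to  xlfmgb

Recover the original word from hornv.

Each pair mirrors across the alphabet (b↔y, r↔i, i↔r): positions sum to 25. This is the alphabet-reversal cipher (Atbash): a becomes z, b becomes y, etc.
Undoing it on hornv: h↔s, o↔l, r↔i, n↔m, v↔e.

slime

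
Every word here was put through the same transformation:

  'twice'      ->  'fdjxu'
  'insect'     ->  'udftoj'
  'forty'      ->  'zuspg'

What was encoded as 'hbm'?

lag

The output letters match the input read backwards, each shifted +1: twice reversed is eciwt. Two steps: reverse the string, then apply a Caesar shift of +1.
Undoing it on hbm: shift back: h−1=g, b−1=a, m−1=l → gal; then reverse → lag.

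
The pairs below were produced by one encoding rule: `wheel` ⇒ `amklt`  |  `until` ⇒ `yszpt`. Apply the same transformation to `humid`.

lzspl

Each letter shifts forward by (position + 4), i.e. 4, 5, 6, … — the shift grows by one for each successive letter.
For humid: h+4=l, u+5=z, m+6=s, i+7=p, d+8=l.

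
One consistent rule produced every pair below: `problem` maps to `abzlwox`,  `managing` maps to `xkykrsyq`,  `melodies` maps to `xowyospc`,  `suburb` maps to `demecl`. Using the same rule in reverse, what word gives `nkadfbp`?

capture

Shifts by position in problem: pos 0: p→a (+11), pos 1: r→b (+10), pos 2: o→z (+11), pos 3: b→l (+10) — repeating every 2. It's a Vigenère-style cipher with numeric key [11,10]: position i shifts by key[i mod 2].
Undoing it on nkadfbp: n−11=c, k−10=a, a−11=p, d−10=t, f−11=u, b−10=r, p−11=e.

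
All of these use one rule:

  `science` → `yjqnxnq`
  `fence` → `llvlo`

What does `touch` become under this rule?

In science: s→y is +6, c→j is +7, i→q is +8, e→n is +9 — the shift increases by 1 each position. Letter i (0-indexed) is shifted by i+6, so successive shifts are 6, 7, 8, ….
On touch: t+6=z, o+7=v, u+8=c, c+9=l, h+10=r.

zvclr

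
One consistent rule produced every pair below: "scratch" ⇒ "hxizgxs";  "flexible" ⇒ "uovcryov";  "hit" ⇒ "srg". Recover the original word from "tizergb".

This is the alphabet-reversal cipher (Atbash): a becomes z, b becomes y, etc.
Undoing it on tizergb: t↔g, i↔r, z↔a, e↔v, r↔i, g↔t, b↔y.

gravity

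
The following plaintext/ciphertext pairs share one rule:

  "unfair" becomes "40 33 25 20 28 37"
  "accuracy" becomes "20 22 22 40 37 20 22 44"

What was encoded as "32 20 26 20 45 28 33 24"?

magazine

u is letter #21 and maps to 40: an offset of 19. Each letter is replaced by its alphabet position (a=1..z=26) + 19.
Undoing it on 32 20 26 20 45 28 33 24: 32→(32−19)÷1=13=m, 20→(20−19)÷1=1=a, 26→(26−19)÷1=7=g, 20→(20−19)÷1=1=a, 45→(45−19)÷1=26=z, 28→(28−19)÷1=9=i, 33→(33−19)÷1=14=n, 24→(24−19)÷1=5=e.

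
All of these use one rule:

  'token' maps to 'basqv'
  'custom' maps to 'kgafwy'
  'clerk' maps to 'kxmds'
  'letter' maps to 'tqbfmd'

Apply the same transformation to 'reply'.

zqxxg

A repeating key of period 2 is used — shifts +8, +12 over and over.
On reply: r+8=z, e+12=q, p+8=x, l+12=x, y+8=g.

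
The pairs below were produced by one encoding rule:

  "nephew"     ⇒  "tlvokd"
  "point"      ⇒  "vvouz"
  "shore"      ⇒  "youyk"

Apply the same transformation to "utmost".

Shifts by position in nephew: pos 0: n→t (+6), pos 1: e→l (+7), pos 2: p→v (+6), pos 3: h→o (+7) — repeating every 2. A repeating key of period 2 is used — shifts +6, +7 over and over.
Applying it to utmost: u+6=a, t+7=a, m+6=s, o+7=v, s+6=y, t+7=a.

aasvya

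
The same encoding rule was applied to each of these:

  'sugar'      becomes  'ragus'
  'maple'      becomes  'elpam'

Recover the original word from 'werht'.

threw

The output letters match the input read backwards: sugar reversed is ragus. It's just the letters in reverse order.
Reversing it on werht: then reverse → threw.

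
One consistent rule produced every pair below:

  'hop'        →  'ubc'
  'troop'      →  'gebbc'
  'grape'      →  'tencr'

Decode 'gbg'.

Compare letters: h→u is +13, o→b is +13, p→c is +13 — a constant shift. Each letter is shifted forward by 13 in the alphabet (a Caesar shift of +13).
Decoding gbg: g−13=t, b−13=o, g−13=t.

tot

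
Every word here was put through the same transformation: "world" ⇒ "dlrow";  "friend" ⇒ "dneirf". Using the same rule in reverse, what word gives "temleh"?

helmet

The output letters match the input read backwards: world reversed is dlrow. It's just the letters in reverse order.
Reversing it on temleh: then reverse → helmet.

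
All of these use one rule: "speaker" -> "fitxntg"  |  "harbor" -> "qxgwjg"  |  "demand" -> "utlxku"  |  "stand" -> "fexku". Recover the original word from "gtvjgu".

s(18)→f(5) and p(15)→i(8) fit y≡25x+23 (mod 26); the inverse of 25 mod 26 is 25. Each letter's alphabet position (a=0..z=25) is mapped through 25·x+23 mod 26 — an affine cipher.
Decoding gtvjgu: g(6)→25·(6−23)≡17=r; t(19)→25·(19−23)≡4=e; v(21)→25·(21−23)≡2=c; j(9)→25·(9−23)≡14=o; g(6)→25·(6−23)≡17=r; u(20)→25·(20−23)≡3=d (all mod 26).

record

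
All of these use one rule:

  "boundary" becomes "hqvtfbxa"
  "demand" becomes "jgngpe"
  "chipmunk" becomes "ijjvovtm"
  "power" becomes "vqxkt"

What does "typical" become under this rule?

zaqoebr

Shifts by position in boundary: pos 0: b→h (+6), pos 1: o→q (+2), pos 2: u→v (+1), pos 3: n→t (+6), pos 4: d→f (+2), pos 5: a→b (+1) — repeating every 3. A repeating key of period 3 is used — shifts +6, +2, +1 over and over.
Applying it to typical: t+6=z, y+2=a, p+1=q, i+6=o, c+2=e, a+1=b, l+6=r.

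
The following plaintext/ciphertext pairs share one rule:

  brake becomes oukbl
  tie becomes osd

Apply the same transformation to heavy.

ifkor

The output letters match the input read backwards, each shifted +10: brake reversed is ekarb. Two steps: reverse the string, then apply a Caesar shift of +10.
Applying it to heavy: reverse → yvaeh; then shift: y+10=i, v+10=f, a+10=k, e+10=o, h+10=r.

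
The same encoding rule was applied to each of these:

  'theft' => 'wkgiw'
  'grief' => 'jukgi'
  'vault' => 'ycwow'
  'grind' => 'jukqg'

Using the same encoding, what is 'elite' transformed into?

The shift depends on letter class: consonant t→w is +3, but vowel e→g is +2. Two shifts are in play — +2 for a/e/i/o/u, +3 for every other letter.
On elite: e(vowel)+2=g, l(cons)+3=o, i(vowel)+2=k, t(cons)+3=w, e(vowel)+2=g.

gokwg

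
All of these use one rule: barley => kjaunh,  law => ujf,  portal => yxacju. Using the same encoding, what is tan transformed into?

Compare letters: b→k is +9, a→j is +9, r→a is +9 — a constant shift. Every letter moves 9 places later in the alphabet, wrapping around z→a.
On tan: t+9=c, a+9=j, n+9=w.

cjw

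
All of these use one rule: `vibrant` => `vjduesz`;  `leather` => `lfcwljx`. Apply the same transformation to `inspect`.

iousihz

In vibrant: v→v is +0, i→j is +1, b→d is +2, r→u is +3 — the shift increases by 1 each position. Each letter shifts forward by its position index (0, 1, 2, …) — the shift grows by one for each successive letter.
For inspect: i+0=i, n+1=o, s+2=u, p+3=s, e+4=i, c+5=h, t+6=z.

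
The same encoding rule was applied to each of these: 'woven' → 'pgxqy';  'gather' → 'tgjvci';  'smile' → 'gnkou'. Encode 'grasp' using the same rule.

The output letters match the input read backwards, each shifted +2: woven reversed is nevow. Two steps: reverse the string, then apply a Caesar shift of +2.
On grasp: reverse → psarg; then shift: p+2=r, s+2=u, a+2=c, r+2=t, g+2=i.

ructi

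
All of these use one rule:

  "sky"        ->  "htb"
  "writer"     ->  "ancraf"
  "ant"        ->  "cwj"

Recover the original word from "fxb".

sow

The output letters match the input read backwards, each shifted +9: sky reversed is yks. The word is reversed, then every letter is shifted forward by 9.
Decoding fxb: shift back: f−9=w, x−9=o, b−9=s → wos; then reverse → sow.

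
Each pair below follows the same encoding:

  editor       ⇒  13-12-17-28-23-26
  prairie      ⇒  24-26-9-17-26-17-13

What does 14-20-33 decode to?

fly

e is letter #5 and maps to 13: an offset of 8. Letters become their 1-based position plus 8 (so a→9, b→10, …).
Reversing it on 14-20-33: 14→(14−8)÷1=6=f, 20→(20−8)÷1=12=l, 33→(33−8)÷1=25=y.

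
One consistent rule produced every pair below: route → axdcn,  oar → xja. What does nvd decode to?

emu

Compare letters: r→a is +9, o→x is +9, u→d is +9 — a constant shift. Each letter is shifted forward by 9 in the alphabet (a Caesar shift of +9).
Undoing it on nvd: n−9=e, v−9=m, d−9=u.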